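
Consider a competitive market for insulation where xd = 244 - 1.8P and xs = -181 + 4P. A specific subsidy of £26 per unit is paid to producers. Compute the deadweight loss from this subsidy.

Pre-subsidy: 244 - 1.8P = -181 + 4P gives P* = 2125/29, x* = 3251/29.
With the subsidy, sellers receive Ps = Pb + 26 for each unit, where Pb is the price buyers pay.
Supply in terms of Pb becomes xs = -181 + 4(Pb + 26) = -77 + 4Pb. Setting this equal to demand: 244 - 1.8Pb = -77 + 4Pb, so Pb = 1605/29.
Sellers receive Ps = 1605/29 + 26 = 2359/29; x' = 244 − 1.8·(1605/29) = 4187/29.
The subsidy expands output by 4187/29 − 3251/29 = 936/29 past the efficient level; on those units the gap between marginal cost and willingness to pay runs from 0 up to 26.
DWL = ½ × 26 × 936/29 = 12168/29.

Deadweight loss = 12168/29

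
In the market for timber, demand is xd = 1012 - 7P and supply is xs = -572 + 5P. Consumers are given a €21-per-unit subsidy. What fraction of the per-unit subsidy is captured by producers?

Producer share = 7/12

Pre-subsidy: 1012 - 7P = -572 + 5P gives P* = 132, x* = 88.
With the rebate, buyers effectively pay Pb = Ps − 21, where Ps is the price sellers receive.
Demand in terms of Ps becomes xd = 1012 − 7(Ps − 21) = 1159 - 7Ps. Setting this equal to supply: 1159 - 7Ps = -572 + 5Ps, so Ps = 144.25.
Buyers pay Pb = 144.25 − 21 = 123.25; x' = -572 + 5·144.25 = 149.25.
Buyers' price falls by P* − Pb = 132 − 123.25 = 8.75; sellers' price rises by Ps − P* = 144.25 − 132 = 12.25.
So producers capture 12.25/21 = 7/12 of each unit of subsidy.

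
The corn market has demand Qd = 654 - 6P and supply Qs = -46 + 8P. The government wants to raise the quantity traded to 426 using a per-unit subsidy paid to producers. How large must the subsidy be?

At Q = 426, invert demand for the buyer price: Pb = (654 − 426)/6 = 38; invert supply for the seller price: Ps = (426 − (-46))/8 = 59.
The subsidy must fill the gap: s = Ps − Pb = 59 − 38 = 21.

Required subsidy s = 21 per unit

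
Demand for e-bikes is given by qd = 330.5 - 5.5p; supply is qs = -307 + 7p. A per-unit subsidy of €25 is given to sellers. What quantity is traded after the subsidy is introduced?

q' = 127

Pre-subsidy: 330.5 - 5.5p = -307 + 7p gives p* = 51, q* = 50.
With the subsidy, sellers receive ps = pb + 25 for each unit, where pb is the price buyers pay.
Supply in terms of pb becomes qs = -307 + 7(pb + 25) = -132 + 7pb. Setting this equal to demand: 330.5 - 5.5pb = -132 + 7pb, so pb = 37.
Sellers receive ps = 37 + 25 = 62; q' = 330.5 − 5.5·37 = 127.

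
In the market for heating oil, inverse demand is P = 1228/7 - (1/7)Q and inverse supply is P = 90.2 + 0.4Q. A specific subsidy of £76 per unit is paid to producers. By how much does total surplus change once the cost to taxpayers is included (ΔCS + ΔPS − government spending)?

Net change in total surplus = -£5320

Pre-subsidy: 1228/7 - (1/7)Q = 90.2 + 0.4Q gives Q* = 157 and P* = 153.
With the subsidy, sellers receive Ps = Pb + 76 for each unit, where Pb is the price buyers pay.
On the curves, Pb = 1228/7 - (1/7)Q and Ps = 90.2 + 0.4Q; the wedge Ps − Pb = 76 gives 90.2 + 0.4Q − (1228/7 - (1/7)Q) = 76, so Q' = 297.
Then Pb = 1228/7 − (1/7)·297 = 133 and Ps = 90.2 + 0.4·297 = 209.
ΔCS = ½(157 + 297)(153 − 133) = 4540; ΔPS = ½(157 + 297)(209 − 153) = 12712.
Government spending = 76 × 297 = 22572.
Net change = 4540 + 12712 − 22572 = -5320. The loss equals the DWL triangle ½·76·140.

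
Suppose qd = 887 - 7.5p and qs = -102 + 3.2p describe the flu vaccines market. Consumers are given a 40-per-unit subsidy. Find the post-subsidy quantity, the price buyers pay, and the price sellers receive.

Pre-subsidy: 887 - 7.5p = -102 + 3.2p gives p* = 9890/107, q* = 20734/107.
With the rebate, buyers effectively pay pb = ps − 40, where ps is the price sellers receive.
Demand in terms of ps becomes qd = 887 − 7.5(ps − 40) = 1187 - 7.5ps. Setting this equal to supply: 1187 - 7.5ps = -102 + 3.2ps, so ps = 12890/107.
Buyers pay pb = 12890/107 − 40 = 8610/107; q' = -102 + 3.2·(12890/107) = 30334/107.

q' = 30334/107; buyers pay 8610/107; sellers receive 12890/107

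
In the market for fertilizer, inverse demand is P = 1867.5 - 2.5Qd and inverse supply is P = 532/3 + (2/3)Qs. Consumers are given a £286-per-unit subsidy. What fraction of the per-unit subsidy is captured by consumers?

Pre-subsidy: 1867.5 - 2.5Q = 532/3 + (2/3)Q gives Q* = 10141/19 and P* = 10130/19.
With the rebate, buyers effectively pay Pb = Ps − 286, where Ps is the price sellers receive.
On the curves, Pb = 1867.5 - 2.5Q and Ps = 532/3 + (2/3)Q; the wedge Ps − Pb = 286 gives 532/3 + (2/3)Q − (1867.5 - 2.5Q) = 286, so Q' = 11857/19.
Then Pb = 1867.5 − 2.5·(11857/19) = 5840/19 and Ps = 532/3 + (2/3)·(11857/19) = 11274/19.
Buyers' price falls by P* − Pb = 10130/19 − 5840/19 = 4290/19; sellers' price rises by Ps − P* = 11274/19 − 10130/19 = 1144/19.
So consumers capture (4290/19)/286 = 15/19 of each unit of subsidy.

Consumer share = 15/19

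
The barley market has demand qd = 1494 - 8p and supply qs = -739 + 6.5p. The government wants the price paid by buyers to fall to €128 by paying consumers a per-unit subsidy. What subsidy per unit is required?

Required subsidy s = €58 per unit

At a buyer price of 128, quantity demanded is 1494 − 8·128 = 470.
Sellers supply 470 only when they receive ps with -739 + 6.5·ps = 470, i.e. ps = 186.
s = ps − pb = 186 − 128 = 58.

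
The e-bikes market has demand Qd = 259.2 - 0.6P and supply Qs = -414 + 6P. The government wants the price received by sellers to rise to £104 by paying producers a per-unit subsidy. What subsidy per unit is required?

Required subsidy s = £22 per unit

At a seller price of 104, quantity supplied is -414 + 6·104 = 210.
Buyers absorb 210 only when they pay Pb with 259.2 − 0.6·Pb = 210, i.e. Pb = 82.
s = Ps − Pb = 104 − 82 = 22.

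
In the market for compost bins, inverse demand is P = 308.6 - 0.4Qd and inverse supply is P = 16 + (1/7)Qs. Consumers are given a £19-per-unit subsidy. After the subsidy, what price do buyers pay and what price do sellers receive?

Pre-subsidy: 308.6 - 0.4Q = 16 + (1/7)Q gives Q* = 539 and P* = 93.
With the rebate, buyers effectively pay Pb = Ps − 19, where Ps is the price sellers receive.
On the curves, Pb = 308.6 - 0.4Q and Ps = 16 + (1/7)Q; the wedge Ps − Pb = 19 gives 16 + (1/7)Q − (308.6 - 0.4Q) = 19, so Q' = 574.
Then Pb = 308.6 − 0.4·574 = 79 and Ps = 16 + (1/7)·574 = 98.

Buyers pay £79; sellers receive £98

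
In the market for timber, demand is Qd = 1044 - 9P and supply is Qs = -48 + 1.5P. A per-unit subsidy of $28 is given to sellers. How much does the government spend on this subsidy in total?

Government cost = $4032

Pre-subsidy: 1044 - 9P = -48 + 1.5P gives P* = 104, Q* = 108.
With the subsidy, sellers receive Ps = Pb + 28 for each unit, where Pb is the price buyers pay.
Supply in terms of Pb becomes Qs = -48 + 1.5(Pb + 28) = -6 + 1.5Pb. Setting this equal to demand: 1044 - 9Pb = -6 + 1.5Pb, so Pb = 100.
Sellers receive Ps = 100 + 28 = 128; Q' = 1044 − 9·100 = 144.
Government outlay = subsidy × quantity = 28 × 144 = 4032.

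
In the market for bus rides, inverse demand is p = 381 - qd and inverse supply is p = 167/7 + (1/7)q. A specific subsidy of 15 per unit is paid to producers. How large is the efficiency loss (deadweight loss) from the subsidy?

Deadweight loss = 98.4375

Pre-subsidy: 381 - q = 167/7 + (1/7)q gives q* = 312.5 and p* = 68.5.
With the subsidy, sellers receive ps = pb + 15 for each unit, where pb is the price buyers pay.
On the curves, pb = 381 - q and ps = 167/7 + (1/7)q; the wedge ps − pb = 15 gives 167/7 + (1/7)q − (381 - q) = 15, so q' = 325.625.
Then pb = 381 − 1·325.625 = 55.375 and ps = 167/7 + (1/7)·325.625 = 70.375.
The subsidy expands output by 325.625 − 312.5 = 13.125 past the efficient level; on those units the gap between marginal cost and willingness to pay runs from 0 up to 15.
DWL = ½ × 15 × 13.125 = 98.4375.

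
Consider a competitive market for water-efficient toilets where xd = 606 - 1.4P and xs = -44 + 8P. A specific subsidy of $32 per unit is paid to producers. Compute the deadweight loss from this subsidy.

Pre-subsidy: 606 - 1.4P = -44 + 8P gives P* = 3250/47, x* = 23932/47.
With the subsidy, sellers receive Ps = Pb + 32 for each unit, where Pb is the price buyers pay.
Supply in terms of Pb becomes xs = -44 + 8(Pb + 32) = 212 + 8Pb. Setting this equal to demand: 606 - 1.4Pb = 212 + 8Pb, so Pb = 1970/47.
Sellers receive Ps = 1970/47 + 32 = 3474/47; x' = 606 − 1.4·(1970/47) = 25724/47.
The subsidy expands output by 25724/47 − 23932/47 = 1792/47 past the efficient level; on those units the gap between marginal cost and willingness to pay runs from 0 up to 32.
DWL = ½ × 32 × 1792/47 = 28672/47.

Deadweight loss = 28672/47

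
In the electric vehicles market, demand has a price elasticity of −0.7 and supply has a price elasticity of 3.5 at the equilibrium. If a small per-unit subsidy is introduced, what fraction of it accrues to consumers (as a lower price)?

Consumer share = 5/6

For a small subsidy around the equilibrium, the benefit split depends on the relative slopes, which at a point are proportional to the elasticities.
Buyer share = εs/(εs + |εd|) = 3.5/(3.5 + 0.7) = 5/6; seller share = |εd|/(εs + |εd|) = 1/6.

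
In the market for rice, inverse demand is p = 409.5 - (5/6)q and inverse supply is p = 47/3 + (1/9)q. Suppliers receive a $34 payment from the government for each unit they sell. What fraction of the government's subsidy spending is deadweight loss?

DWL / government spending = 6/151

Pre-subsidy: 409.5 - (5/6)q = 47/3 + (1/9)q gives q* = 417 and p* = 62.
With the subsidy, sellers receive ps = pb + 34 for each unit, where pb is the price buyers pay.
On the curves, pb = 409.5 - (5/6)q and ps = 47/3 + (1/9)q; the wedge ps − pb = 34 gives 47/3 + (1/9)q − (409.5 - (5/6)q) = 34, so q' = 453.
Then pb = 409.5 − (5/6)·453 = 32 and ps = 47/3 + (1/9)·453 = 66.
ΔCS = ½(417 + 453)(62 − 32) = 13050; ΔPS = ½(417 + 453)(66 − 62) = 1740.
Government spending = 34 × 453 = 15402.
DWL = ½ × 34 × (453 − 417) = 612; fraction = 612 / 15402 = 6/151.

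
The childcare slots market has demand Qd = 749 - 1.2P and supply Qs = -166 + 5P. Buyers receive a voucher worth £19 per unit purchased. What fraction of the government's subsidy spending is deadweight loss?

Pre-subsidy: 749 - 1.2P = -166 + 5P gives P* = 4575/31, Q* = 17729/31.
With the rebate, buyers effectively pay Pb = Ps − 19, where Ps is the price sellers receive.
Demand in terms of Ps becomes Qd = 749 − 1.2(Ps − 19) = 771.8 - 1.2Ps. Setting this equal to supply: 771.8 - 1.2Ps = -166 + 5Ps, so Ps = 4689/31.
Buyers pay Pb = 4689/31 − 19 = 4100/31; Q' = -166 + 5·(4689/31) = 18299/31.
ΔCS = ½(17729/31 + 18299/31)(4575/31 − 4100/31) = 8556650/961; ΔPS = ½(17729/31 + 18299/31)(4689/31 − 4575/31) = 2053596/961.
Government spending = 19 × 18299/31 = 347681/31.
DWL = ½ × 19 × (18299/31 − 17729/31) = 5415/31; fraction = (5415/31) / (347681/31) = 285/18299.

DWL / government spending = 285/18299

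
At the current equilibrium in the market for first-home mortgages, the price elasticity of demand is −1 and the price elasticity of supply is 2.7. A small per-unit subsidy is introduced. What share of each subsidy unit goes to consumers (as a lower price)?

For a small subsidy around the equilibrium, the benefit split depends on the relative slopes, which at a point are proportional to the elasticities.
Buyer share = εs/(εs + |εd|) = 2.7/(2.7 + 1) = 27/37; seller share = |εd|/(εs + |εd|) = 10/37.

Consumer share = 27/37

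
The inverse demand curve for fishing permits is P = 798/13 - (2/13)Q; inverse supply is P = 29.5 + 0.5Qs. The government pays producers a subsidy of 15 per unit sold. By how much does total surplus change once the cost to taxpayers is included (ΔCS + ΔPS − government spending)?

Pre-subsidy: 798/13 - (2/13)Q = 29.5 + 0.5Q gives Q* = 829/17 and P* = 916/17.
With the subsidy, sellers receive Ps = Pb + 15 for each unit, where Pb is the price buyers pay.
On the curves, Pb = 798/13 - (2/13)Q and Ps = 29.5 + 0.5Q; the wedge Ps − Pb = 15 gives 29.5 + 0.5Q − (798/13 - (2/13)Q) = 15, so Q' = 1219/17.
Then Pb = 798/13 − (2/13)·(1219/17) = 856/17 and Ps = 29.5 + 0.5·(1219/17) = 1111/17.
ΔCS = ½(829/17 + 1219/17)(916/17 − 856/17) = 61440/289; ΔPS = ½(829/17 + 1219/17)(1111/17 − 916/17) = 199680/289.
Government spending = 15 × 1219/17 = 18285/17.
Net change = 61440/289 + 199680/289 − 18285/17 = -2925/17. The loss equals the DWL triangle ½·15·390/17.

Net change in total surplus = -2925/17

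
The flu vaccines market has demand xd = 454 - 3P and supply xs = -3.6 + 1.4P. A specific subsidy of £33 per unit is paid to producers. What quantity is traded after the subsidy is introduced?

Pre-subsidy: 454 - 3P = -3.6 + 1.4P gives P* = 104, x* = 142.
With the subsidy, sellers receive Ps = Pb + 33 for each unit, where Pb is the price buyers pay.
Supply in terms of Pb becomes xs = -3.6 + 1.4(Pb + 33) = 42.6 + 1.4Pb. Setting this equal to demand: 454 - 3Pb = 42.6 + 1.4Pb, so Pb = 93.5.
Sellers receive Ps = 93.5 + 33 = 126.5; x' = 454 − 3·93.5 = 173.5.

x' = 173.5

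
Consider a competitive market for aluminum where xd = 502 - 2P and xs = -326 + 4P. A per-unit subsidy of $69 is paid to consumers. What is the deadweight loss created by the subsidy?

Deadweight loss = $3174

Pre-subsidy: 502 - 2P = -326 + 4P gives P* = 138, x* = 226.
With the rebate, buyers effectively pay Pb = Ps − 69, where Ps is the price sellers receive.
Demand in terms of Ps becomes xd = 502 − 2(Ps − 69) = 640 - 2Ps. Setting this equal to supply: 640 - 2Ps = -326 + 4Ps, so Ps = 161.
Buyers pay Pb = 161 − 69 = 92; x' = -326 + 4·161 = 318.
The subsidy expands output by 318 − 226 = 92 past the efficient level; on those units the gap between marginal cost and willingness to pay runs from 0 up to 69.
DWL = ½ × 69 × 92 = 3174.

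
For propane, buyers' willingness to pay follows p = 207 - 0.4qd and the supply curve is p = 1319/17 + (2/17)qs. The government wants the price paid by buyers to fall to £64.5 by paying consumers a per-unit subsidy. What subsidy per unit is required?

Required subsidy s = £55 per unit

At a buyer price of 64.5, quantity demanded is 517.5 − 2.5·64.5 = 356.25.
Sellers supply 356.25 only when they receive ps = 1319/17 + (2/17)·356.25 = 119.5.
s = ps − pb = 119.5 − 64.5 = 55.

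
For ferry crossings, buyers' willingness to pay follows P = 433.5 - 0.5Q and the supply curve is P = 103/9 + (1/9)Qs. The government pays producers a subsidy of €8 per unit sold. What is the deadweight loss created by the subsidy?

Pre-subsidy: 433.5 - 0.5Q = 103/9 + (1/9)Q gives Q* = 7597/11 and P* = 970/11.
With the subsidy, sellers receive Ps = Pb + 8 for each unit, where Pb is the price buyers pay.
On the curves, Pb = 433.5 - 0.5Q and Ps = 103/9 + (1/9)Q; the wedge Ps − Pb = 8 gives 103/9 + (1/9)Q − (433.5 - 0.5Q) = 8, so Q' = 7741/11.
Then Pb = 433.5 − 0.5·(7741/11) = 898/11 and Ps = 103/9 + (1/9)·(7741/11) = 986/11.
The subsidy expands output by 7741/11 − 7597/11 = 144/11 past the efficient level; on those units the gap between marginal cost and willingness to pay runs from 0 up to 8.
DWL = ½ × 8 × 144/11 = 576/11.

Deadweight loss = 576/11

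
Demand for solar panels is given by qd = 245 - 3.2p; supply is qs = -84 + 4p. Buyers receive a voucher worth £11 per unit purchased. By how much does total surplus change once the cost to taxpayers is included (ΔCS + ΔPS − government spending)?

Pre-subsidy: 245 - 3.2p = -84 + 4p gives p* = 1645/36, q* = 889/9.
With the rebate, buyers effectively pay pb = ps − 11, where ps is the price sellers receive.
Demand in terms of ps becomes qd = 245 − 3.2(ps − 11) = 280.2 - 3.2ps. Setting this equal to supply: 280.2 - 3.2ps = -84 + 4ps, so ps = 607/12.
Buyers pay pb = 607/12 − 11 = 475/12; q' = -84 + 4·(607/12) = 355/3.
ΔCS = ½(889/9 + 355/3)(1645/36 − 475/12) = 53735/81; ΔPS = ½(889/9 + 355/3)(607/12 − 1645/36) = 42988/81.
Government spending = 11 × 355/3 = 3905/3.
Net change = 53735/81 + 42988/81 − 3905/3 = -968/9. The loss equals the DWL triangle ½·11·176/9.

Net change in total surplus = -968/9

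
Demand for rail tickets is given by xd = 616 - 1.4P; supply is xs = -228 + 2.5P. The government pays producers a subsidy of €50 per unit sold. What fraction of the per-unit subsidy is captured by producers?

Producer share = 14/39

Pre-subsidy: 616 - 1.4P = -228 + 2.5P gives P* = 8440/39, x* = 12208/39.
With the subsidy, sellers receive Ps = Pb + 50 for each unit, where Pb is the price buyers pay.
Supply in terms of Pb becomes xs = -228 + 2.5(Pb + 50) = -103 + 2.5Pb. Setting this equal to demand: 616 - 1.4Pb = -103 + 2.5Pb, so Pb = 7190/39.
Sellers receive Ps = 7190/39 + 50 = 9140/39; x' = 616 − 1.4·(7190/39) = 13958/39.
Buyers' price falls by P* − Pb = 8440/39 − 7190/39 = 1250/39; sellers' price rises by Ps − P* = 9140/39 − 8440/39 = 700/39.
So producers capture (700/39)/50 = 14/39 of each unit of subsidy.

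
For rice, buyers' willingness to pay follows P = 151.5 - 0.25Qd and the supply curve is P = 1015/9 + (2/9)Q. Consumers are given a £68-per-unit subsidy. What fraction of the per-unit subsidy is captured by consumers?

Pre-subsidy: 151.5 - 0.25Q = 1015/9 + (2/9)Q gives Q* = 82 and P* = 131.
With the rebate, buyers effectively pay Pb = Ps − 68, where Ps is the price sellers receive.
On the curves, Pb = 151.5 - 0.25Q and Ps = 1015/9 + (2/9)Q; the wedge Ps − Pb = 68 gives 1015/9 + (2/9)Q − (151.5 - 0.25Q) = 68, so Q' = 226.
Then Pb = 151.5 − 0.25·226 = 95 and Ps = 1015/9 + (2/9)·226 = 163.
Buyers' price falls by P* − Pb = 131 − 95 = 36; sellers' price rises by Ps − P* = 163 − 131 = 32.
So consumers capture 36/68 = 9/17 of each unit of subsidy.

Consumer share = 9/17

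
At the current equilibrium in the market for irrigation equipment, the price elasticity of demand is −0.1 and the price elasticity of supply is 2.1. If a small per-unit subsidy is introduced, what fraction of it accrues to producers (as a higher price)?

For a small subsidy around the equilibrium, the benefit split depends on the relative slopes, which at a point are proportional to the elasticities.
Buyer share = εs/(εs + |εd|) = 2.1/(2.1 + 0.1) = 21/22; seller share = |εd|/(εs + |εd|) = 1/22.
So producers capture 1/22 of the subsidy.

Producer share = 1/22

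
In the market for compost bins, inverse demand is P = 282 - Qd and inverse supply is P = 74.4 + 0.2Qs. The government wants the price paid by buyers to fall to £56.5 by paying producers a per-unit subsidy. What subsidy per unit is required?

At a buyer price of 56.5, quantity demanded is 282 − 1·56.5 = 225.5.
Sellers supply 225.5 only when they receive Ps = 74.4 + 0.2·225.5 = 119.5.
s = Ps − Pb = 119.5 − 56.5 = 63.

Required subsidy s = £63 per unit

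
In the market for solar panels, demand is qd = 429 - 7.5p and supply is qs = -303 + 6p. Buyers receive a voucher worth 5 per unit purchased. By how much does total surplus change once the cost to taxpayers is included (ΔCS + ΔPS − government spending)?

Pre-subsidy: 429 - 7.5p = -303 + 6p gives p* = 488/9, q* = 67/3.
With the rebate, buyers effectively pay pb = ps − 5, where ps is the price sellers receive.
Demand in terms of ps becomes qd = 429 − 7.5(ps − 5) = 466.5 - 7.5ps. Setting this equal to supply: 466.5 - 7.5ps = -303 + 6ps, so ps = 57.
Buyers pay pb = 57 − 5 = 52; q' = -303 + 6·57 = 39.
ΔCS = ½(67/3 + 39)(488/9 − 52) = 1840/27; ΔPS = ½(67/3 + 39)(57 − 488/9) = 2300/27.
Government spending = 5 × 39 = 195.
Net change = 1840/27 + 2300/27 − 195 = -125/3. The loss equals the DWL triangle ½·5·50/3.

Net change in total surplus = -125/3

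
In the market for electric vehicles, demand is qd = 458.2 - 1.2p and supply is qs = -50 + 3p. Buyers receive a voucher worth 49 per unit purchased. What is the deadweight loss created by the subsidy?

Deadweight loss = 1029

Pre-subsidy: 458.2 - 1.2p = -50 + 3p gives p* = 121, q* = 313.
With the rebate, buyers effectively pay pb = ps − 49, where ps is the price sellers receive.
Demand in terms of ps becomes qd = 458.2 − 1.2(ps − 49) = 517 - 1.2ps. Setting this equal to supply: 517 - 1.2ps = -50 + 3ps, so ps = 135.
Buyers pay pb = 135 − 49 = 86; q' = -50 + 3·135 = 355.
The subsidy expands output by 355 − 313 = 42 past the efficient level; on those units the gap between marginal cost and willingness to pay runs from 0 up to 49.
DWL = ½ × 49 × 42 = 1029.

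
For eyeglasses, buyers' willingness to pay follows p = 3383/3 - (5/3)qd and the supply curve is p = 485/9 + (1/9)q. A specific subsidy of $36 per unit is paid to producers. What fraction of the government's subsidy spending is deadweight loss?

DWL / government spending = 81/4994

Pre-subsidy: 3383/3 - (5/3)q = 485/9 + (1/9)q gives q* = 604 and p* = 121.
With the subsidy, sellers receive ps = pb + 36 for each unit, where pb is the price buyers pay.
On the curves, pb = 3383/3 - (5/3)q and ps = 485/9 + (1/9)q; the wedge ps − pb = 36 gives 485/9 + (1/9)q − (3383/3 - (5/3)q) = 36, so q' = 624.25.
Then pb = 3383/3 − (5/3)·624.25 = 87.25 and ps = 485/9 + (1/9)·624.25 = 123.25.
ΔCS = ½(604 + 624.25)(121 − 87.25) = 20726.71875; ΔPS = ½(604 + 624.25)(123.25 − 121) = 1381.78125.
Government spending = 36 × 624.25 = 22473.
DWL = ½ × 36 × (624.25 − 604) = 364.5; fraction = 364.5 / 22473 = 81/4994.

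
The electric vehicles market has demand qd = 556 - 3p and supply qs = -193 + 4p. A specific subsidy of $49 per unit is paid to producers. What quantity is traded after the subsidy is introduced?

Pre-subsidy: 556 - 3p = -193 + 4p gives p* = 107, q* = 235.
With the subsidy, sellers receive ps = pb + 49 for each unit, where pb is the price buyers pay.
Supply in terms of pb becomes qs = -193 + 4(pb + 49) = 3 + 4pb. Setting this equal to demand: 556 - 3pb = 3 + 4pb, so pb = 79.
Sellers receive ps = 79 + 49 = 128; q' = 556 − 3·79 = 319.

q' = 319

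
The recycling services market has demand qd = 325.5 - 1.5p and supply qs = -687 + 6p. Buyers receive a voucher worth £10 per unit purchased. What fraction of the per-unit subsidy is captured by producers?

Producer share = 0.2

Pre-subsidy: 325.5 - 1.5p = -687 + 6p gives p* = 135, q* = 123.
With the rebate, buyers effectively pay pb = ps − 10, where ps is the price sellers receive.
Demand in terms of ps becomes qd = 325.5 − 1.5(ps − 10) = 340.5 - 1.5ps. Setting this equal to supply: 340.5 - 1.5ps = -687 + 6ps, so ps = 137.
Buyers pay pb = 137 − 10 = 127; q' = -687 + 6·137 = 135.
Buyers' price falls by p* − pb = 135 − 127 = 8; sellers' price rises by ps − p* = 137 − 135 = 2.
So producers capture 2/10 = 0.2 of each unit of subsidy.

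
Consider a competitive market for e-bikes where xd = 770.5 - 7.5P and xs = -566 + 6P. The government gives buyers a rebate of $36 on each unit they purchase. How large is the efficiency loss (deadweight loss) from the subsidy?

Pre-subsidy: 770.5 - 7.5P = -566 + 6P gives P* = 99, x* = 28.
With the rebate, buyers effectively pay Pb = Ps − 36, where Ps is the price sellers receive.
Demand in terms of Ps becomes xd = 770.5 − 7.5(Ps − 36) = 1040.5 - 7.5Ps. Setting this equal to supply: 1040.5 - 7.5Ps = -566 + 6Ps, so Ps = 119.
Buyers pay Pb = 119 − 36 = 83; x' = -566 + 6·119 = 148.
The subsidy expands output by 148 − 28 = 120 past the efficient level; on those units the gap between marginal cost and willingness to pay runs from 0 up to 36.
DWL = ½ × 36 × 120 = 2160.

Deadweight loss = $2160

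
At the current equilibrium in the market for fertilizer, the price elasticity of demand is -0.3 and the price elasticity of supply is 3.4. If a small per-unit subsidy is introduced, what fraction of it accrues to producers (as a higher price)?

Producer share = 3/37

For a small subsidy around the equilibrium, the benefit split depends on the relative slopes, which at a point are proportional to the elasticities.
Buyer share = εs/(εs + |εd|) = 3.4/(3.4 + 0.3) = 34/37; seller share = |εd|/(εs + |εd|) = 3/37.
So producers capture 3/37 of the subsidy.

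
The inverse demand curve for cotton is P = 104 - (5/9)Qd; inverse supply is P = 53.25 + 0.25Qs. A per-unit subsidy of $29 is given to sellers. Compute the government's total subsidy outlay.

Government cost = $2871

Pre-subsidy: 104 - (5/9)Q = 53.25 + 0.25Q gives Q* = 63 and P* = 69.
With the subsidy, sellers receive Ps = Pb + 29 for each unit, where Pb is the price buyers pay.
On the curves, Pb = 104 - (5/9)Q and Ps = 53.25 + 0.25Q; the wedge Ps − Pb = 29 gives 53.25 + 0.25Q − (104 - (5/9)Q) = 29, so Q' = 99.
Then Pb = 104 − (5/9)·99 = 49 and Ps = 53.25 + 0.25·99 = 78.
Government outlay = subsidy × quantity = 29 × 99 = 2871.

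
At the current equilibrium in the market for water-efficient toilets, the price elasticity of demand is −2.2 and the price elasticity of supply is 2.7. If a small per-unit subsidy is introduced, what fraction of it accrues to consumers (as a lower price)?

Consumer share = 27/49

For a small subsidy around the equilibrium, the benefit split depends on the relative slopes, which at a point are proportional to the elasticities.
Buyer share = εs/(εs + |εd|) = 2.7/(2.7 + 2.2) = 27/49; seller share = |εd|/(εs + |εd|) = 22/49.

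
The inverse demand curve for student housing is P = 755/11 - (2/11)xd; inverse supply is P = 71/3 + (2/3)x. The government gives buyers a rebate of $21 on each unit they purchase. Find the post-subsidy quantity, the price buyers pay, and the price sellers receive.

x' = 77.75; buyers pay $54.5; sellers receive $75.5

Pre-subsidy: 755/11 - (2/11)x = 71/3 + (2/3)x gives x* = 53 and P* = 59.
With the rebate, buyers effectively pay Pb = Ps − 21, where Ps is the price sellers receive.
On the curves, Pb = 755/11 - (2/11)x and Ps = 71/3 + (2/3)x; the wedge Ps − Pb = 21 gives 71/3 + (2/3)x − (755/11 - (2/11)x) = 21, so x' = 77.75.
Then Pb = 755/11 − (2/11)·77.75 = 54.5 and Ps = 71/3 + (2/3)·77.75 = 75.5.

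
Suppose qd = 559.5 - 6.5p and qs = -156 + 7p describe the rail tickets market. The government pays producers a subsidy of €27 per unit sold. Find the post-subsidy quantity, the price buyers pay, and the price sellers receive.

Pre-subsidy: 559.5 - 6.5p = -156 + 7p gives p* = 53, q* = 215.
With the subsidy, sellers receive ps = pb + 27 for each unit, where pb is the price buyers pay.
Supply in terms of pb becomes qs = -156 + 7(pb + 27) = 33 + 7pb. Setting this equal to demand: 559.5 - 6.5pb = 33 + 7pb, so pb = 39.
Sellers receive ps = 39 + 27 = 66; q' = 559.5 − 6.5·39 = 306.

q' = 306; buyers pay €39; sellers receive €66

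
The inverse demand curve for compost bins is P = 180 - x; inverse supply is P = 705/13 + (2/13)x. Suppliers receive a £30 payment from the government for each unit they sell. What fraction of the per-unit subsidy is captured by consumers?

Pre-subsidy: 180 - x = 705/13 + (2/13)x gives x* = 109 and P* = 71.
With the subsidy, sellers receive Ps = Pb + 30 for each unit, where Pb is the price buyers pay.
On the curves, Pb = 180 - x and Ps = 705/13 + (2/13)x; the wedge Ps − Pb = 30 gives 705/13 + (2/13)x − (180 - x) = 30, so x' = 135.
Then Pb = 180 − 1·135 = 45 and Ps = 705/13 + (2/13)·135 = 75.
Buyers' price falls by P* − Pb = 71 − 45 = 26; sellers' price rises by Ps − P* = 75 − 71 = 4.
So consumers capture 26/30 = 13/15 of each unit of subsidy.

Consumer share = 13/15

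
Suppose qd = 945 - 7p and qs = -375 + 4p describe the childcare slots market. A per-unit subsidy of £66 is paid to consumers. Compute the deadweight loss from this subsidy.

Deadweight loss = £5544

Pre-subsidy: 945 - 7p = -375 + 4p gives p* = 120, q* = 105.
With the rebate, buyers effectively pay pb = ps − 66, where ps is the price sellers receive.
Demand in terms of ps becomes qd = 945 − 7(ps − 66) = 1407 - 7ps. Setting this equal to supply: 1407 - 7ps = -375 + 4ps, so ps = 162.
Buyers pay pb = 162 − 66 = 96; q' = -375 + 4·162 = 273.
The subsidy expands output by 273 − 105 = 168 past the efficient level; on those units the gap between marginal cost and willingness to pay runs from 0 up to 66.
DWL = ½ × 66 × 168 = 5544.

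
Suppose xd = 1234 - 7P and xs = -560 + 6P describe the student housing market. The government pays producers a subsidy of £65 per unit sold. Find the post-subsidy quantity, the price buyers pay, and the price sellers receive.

x' = 478; buyers pay £108; sellers receive £173

Pre-subsidy: 1234 - 7P = -560 + 6P gives P* = 138, x* = 268.
With the subsidy, sellers receive Ps = Pb + 65 for each unit, where Pb is the price buyers pay.
Supply in terms of Pb becomes xs = -560 + 6(Pb + 65) = -170 + 6Pb. Setting this equal to demand: 1234 - 7Pb = -170 + 6Pb, so Pb = 108.
Sellers receive Ps = 108 + 65 = 173; x' = 1234 − 7·108 = 478.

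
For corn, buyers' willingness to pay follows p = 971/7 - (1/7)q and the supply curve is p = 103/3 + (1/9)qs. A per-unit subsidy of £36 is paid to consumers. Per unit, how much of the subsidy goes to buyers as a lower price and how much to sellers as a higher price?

Pre-subsidy: 971/7 - (1/7)q = 103/3 + (1/9)q gives q* = 411 and p* = 80.
With the rebate, buyers effectively pay pb = ps − 36, where ps is the price sellers receive.
On the curves, pb = 971/7 - (1/7)q and ps = 103/3 + (1/9)q; the wedge ps − pb = 36 gives 103/3 + (1/9)q − (971/7 - (1/7)q) = 36, so q' = 552.75.
Then pb = 971/7 − (1/7)·552.75 = 59.75 and ps = 103/3 + (1/9)·552.75 = 95.75.
Buyers' price falls by p* − pb = 80 − 59.75 = 20.25; sellers' price rises by ps − p* = 95.75 − 80 = 15.75.

Buyers gain £20.25 per unit; sellers gain £15.75 per unit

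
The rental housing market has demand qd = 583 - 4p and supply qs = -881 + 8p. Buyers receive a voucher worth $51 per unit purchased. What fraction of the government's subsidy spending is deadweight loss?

Pre-subsidy: 583 - 4p = -881 + 8p gives p* = 122, q* = 95.
With the rebate, buyers effectively pay pb = ps − 51, where ps is the price sellers receive.
Demand in terms of ps becomes qd = 583 − 4(ps − 51) = 787 - 4ps. Setting this equal to supply: 787 - 4ps = -881 + 8ps, so ps = 139.
Buyers pay pb = 139 − 51 = 88; q' = -881 + 8·139 = 231.
ΔCS = ½(95 + 231)(122 − 88) = 5542; ΔPS = ½(95 + 231)(139 − 122) = 2771.
Government spending = 51 × 231 = 11781.
DWL = ½ × 51 × (231 − 95) = 3468; fraction = 3468 / 11781 = 68/231.

DWL / government spending = 68/231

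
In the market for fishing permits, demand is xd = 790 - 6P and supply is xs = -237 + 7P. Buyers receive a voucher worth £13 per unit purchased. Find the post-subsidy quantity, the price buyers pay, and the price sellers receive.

Pre-subsidy: 790 - 6P = -237 + 7P gives P* = 79, x* = 316.
With the rebate, buyers effectively pay Pb = Ps − 13, where Ps is the price sellers receive.
Demand in terms of Ps becomes xd = 790 − 6(Ps − 13) = 868 - 6Ps. Setting this equal to supply: 868 - 6Ps = -237 + 7Ps, so Ps = 85.
Buyers pay Pb = 85 − 13 = 72; x' = -237 + 7·85 = 358.

x' = 358; buyers pay £72; sellers receive £85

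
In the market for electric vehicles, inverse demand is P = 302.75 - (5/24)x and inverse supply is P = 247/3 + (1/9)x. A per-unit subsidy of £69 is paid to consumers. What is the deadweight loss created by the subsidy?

Deadweight loss = £7452

Pre-subsidy: 302.75 - (5/24)x = 247/3 + (1/9)x gives x* = 690 and P* = 159.
With the rebate, buyers effectively pay Pb = Ps − 69, where Ps is the price sellers receive.
On the curves, Pb = 302.75 - (5/24)x and Ps = 247/3 + (1/9)x; the wedge Ps − Pb = 69 gives 247/3 + (1/9)x − (302.75 - (5/24)x) = 69, so x' = 906.
Then Pb = 302.75 − (5/24)·906 = 114 and Ps = 247/3 + (1/9)·906 = 183.
The subsidy expands output by 906 − 690 = 216 past the efficient level; on those units the gap between marginal cost and willingness to pay runs from 0 up to 69.
DWL = ½ × 69 × 216 = 7452.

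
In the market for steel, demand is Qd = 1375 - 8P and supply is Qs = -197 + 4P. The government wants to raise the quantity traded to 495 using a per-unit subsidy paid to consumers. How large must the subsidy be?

At Q = 495, invert demand for the buyer price: Pb = (1375 − 495)/8 = 110; invert supply for the seller price: Ps = (495 − (-197))/4 = 173.
The subsidy must fill the gap: s = Ps − Pb = 173 − 110 = 63.

Required subsidy s = 63 per unit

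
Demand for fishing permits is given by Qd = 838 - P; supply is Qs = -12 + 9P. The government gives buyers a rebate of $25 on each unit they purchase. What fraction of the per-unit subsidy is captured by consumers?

Pre-subsidy: 838 - P = -12 + 9P gives P* = 85, Q* = 753.
With the rebate, buyers effectively pay Pb = Ps − 25, where Ps is the price sellers receive.
Demand in terms of Ps becomes Qd = 838 − 1(Ps − 25) = 863 - Ps. Setting this equal to supply: 863 - Ps = -12 + 9Ps, so Ps = 87.5.
Buyers pay Pb = 87.5 − 25 = 62.5; Q' = -12 + 9·87.5 = 775.5.
Buyers' price falls by P* − Pb = 85 − 62.5 = 22.5; sellers' price rises by Ps − P* = 87.5 − 85 = 2.5.
So consumers capture 22.5/25 = 0.9 of each unit of subsidy.

Consumer share = 0.9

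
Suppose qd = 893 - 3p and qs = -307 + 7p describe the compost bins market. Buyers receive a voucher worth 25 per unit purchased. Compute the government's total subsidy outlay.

Pre-subsidy: 893 - 3p = -307 + 7p gives p* = 120, q* = 533.
With the rebate, buyers effectively pay pb = ps − 25, where ps is the price sellers receive.
Demand in terms of ps becomes qd = 893 − 3(ps − 25) = 968 - 3ps. Setting this equal to supply: 968 - 3ps = -307 + 7ps, so ps = 127.5.
Buyers pay pb = 127.5 − 25 = 102.5; q' = -307 + 7·127.5 = 585.5.
Government outlay = subsidy × quantity = 25 × 585.5 = 14637.5.

Government cost = 14637.5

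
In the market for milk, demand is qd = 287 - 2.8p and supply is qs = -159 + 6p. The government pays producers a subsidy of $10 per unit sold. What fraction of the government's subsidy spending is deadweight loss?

DWL / government spending = 5/86

Pre-subsidy: 287 - 2.8p = -159 + 6p gives p* = 1115/22, q* = 1596/11.
With the subsidy, sellers receive ps = pb + 10 for each unit, where pb is the price buyers pay.
Supply in terms of pb becomes qs = -159 + 6(pb + 10) = -99 + 6pb. Setting this equal to demand: 287 - 2.8pb = -99 + 6pb, so pb = 965/22.
Sellers receive ps = 965/22 + 10 = 1185/22; q' = 287 − 2.8·(965/22) = 1806/11.
ΔCS = ½(1596/11 + 1806/11)(1115/22 − 965/22) = 127575/121; ΔPS = ½(1596/11 + 1806/11)(1185/22 − 1115/22) = 59535/121.
Government spending = 10 × 1806/11 = 18060/11.
DWL = ½ × 10 × (1806/11 − 1596/11) = 1050/11; fraction = (1050/11) / (18060/11) = 5/86.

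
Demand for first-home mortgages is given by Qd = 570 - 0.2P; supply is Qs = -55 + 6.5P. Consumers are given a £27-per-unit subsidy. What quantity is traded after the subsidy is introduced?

Pre-subsidy: 570 - 0.2P = -55 + 6.5P gives P* = 6250/67, Q* = 36940/67.
With the rebate, buyers effectively pay Pb = Ps − 27, where Ps is the price sellers receive.
Demand in terms of Ps becomes Qd = 570 − 0.2(Ps − 27) = 575.4 - 0.2Ps. Setting this equal to supply: 575.4 - 0.2Ps = -55 + 6.5Ps, so Ps = 6304/67.
Buyers pay Pb = 6304/67 − 27 = 4495/67; Q' = -55 + 6.5·(6304/67) = 37291/67.

Q' = 37291/67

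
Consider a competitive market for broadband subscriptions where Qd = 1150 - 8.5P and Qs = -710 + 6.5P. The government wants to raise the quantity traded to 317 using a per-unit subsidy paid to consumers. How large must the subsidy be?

Required subsidy s = 60 per unit

At Q = 317, invert demand for the buyer price: Pb = (1150 − 317)/8.5 = 98; invert supply for the seller price: Ps = (317 − (-710))/6.5 = 158.
The subsidy must fill the gap: s = Ps − Pb = 158 − 98 = 60.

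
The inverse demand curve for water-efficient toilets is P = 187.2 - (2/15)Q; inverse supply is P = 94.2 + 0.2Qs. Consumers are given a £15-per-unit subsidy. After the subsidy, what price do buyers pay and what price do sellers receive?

Buyers pay £144; sellers receive £159

Pre-subsidy: 187.2 - (2/15)Q = 94.2 + 0.2Q gives Q* = 279 and P* = 150.
With the rebate, buyers effectively pay Pb = Ps − 15, where Ps is the price sellers receive.
On the curves, Pb = 187.2 - (2/15)Q and Ps = 94.2 + 0.2Q; the wedge Ps − Pb = 15 gives 94.2 + 0.2Q − (187.2 - (2/15)Q) = 15, so Q' = 324.
Then Pb = 187.2 − (2/15)·324 = 144 and Ps = 94.2 + 0.2·324 = 159.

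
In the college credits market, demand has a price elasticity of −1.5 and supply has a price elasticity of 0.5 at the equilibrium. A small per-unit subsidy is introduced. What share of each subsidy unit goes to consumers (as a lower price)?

Consumer share = 0.25

For a small subsidy around the equilibrium, the benefit split depends on the relative slopes, which at a point are proportional to the elasticities.
Buyer share = εs/(εs + |εd|) = 0.5/(0.5 + 1.5) = 0.25; seller share = |εd|/(εs + |εd|) = 0.75.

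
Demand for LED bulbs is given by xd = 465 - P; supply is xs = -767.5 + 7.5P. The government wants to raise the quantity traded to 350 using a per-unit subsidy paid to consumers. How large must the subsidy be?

At x = 350, invert demand for the buyer price: Pb = (465 − 350)/1 = 115; invert supply for the seller price: Ps = (350 − (-767.5))/7.5 = 149.
The subsidy must fill the gap: s = Ps − Pb = 149 − 115 = 34.

Required subsidy s = 34 per unit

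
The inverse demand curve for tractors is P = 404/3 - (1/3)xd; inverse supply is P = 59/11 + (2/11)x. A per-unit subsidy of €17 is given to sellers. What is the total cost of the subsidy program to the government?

Pre-subsidy: 404/3 - (1/3)x = 59/11 + (2/11)x gives x* = 251 and P* = 51.
With the subsidy, sellers receive Ps = Pb + 17 for each unit, where Pb is the price buyers pay.
On the curves, Pb = 404/3 - (1/3)x and Ps = 59/11 + (2/11)x; the wedge Ps − Pb = 17 gives 59/11 + (2/11)x − (404/3 - (1/3)x) = 17, so x' = 284.
Then Pb = 404/3 − (1/3)·284 = 40 and Ps = 59/11 + (2/11)·284 = 57.
Government outlay = subsidy × quantity = 17 × 284 = 4828.

Government cost = €4828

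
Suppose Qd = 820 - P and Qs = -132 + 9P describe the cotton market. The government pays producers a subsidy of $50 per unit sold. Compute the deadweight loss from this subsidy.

Deadweight loss = $1125

Pre-subsidy: 820 - P = -132 + 9P gives P* = 95.2, Q* = 724.8.
With the subsidy, sellers receive Ps = Pb + 50 for each unit, where Pb is the price buyers pay.
Supply in terms of Pb becomes Qs = -132 + 9(Pb + 50) = 318 + 9Pb. Setting this equal to demand: 820 - Pb = 318 + 9Pb, so Pb = 50.2.
Sellers receive Ps = 50.2 + 50 = 100.2; Q' = 820 − 1·50.2 = 769.8.
The subsidy expands output by 769.8 − 724.8 = 45 past the efficient level; on those units the gap between marginal cost and willingness to pay runs from 0 up to 50.
DWL = ½ × 50 × 45 = 1125.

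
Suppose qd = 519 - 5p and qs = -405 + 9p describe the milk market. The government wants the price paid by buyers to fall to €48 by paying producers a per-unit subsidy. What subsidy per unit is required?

Required subsidy s = €28 per unit

At a buyer price of 48, quantity demanded is 519 − 5·48 = 279.
Sellers supply 279 only when they receive ps with -405 + 9·ps = 279, i.e. ps = 76.
s = ps − pb = 76 − 48 = 28.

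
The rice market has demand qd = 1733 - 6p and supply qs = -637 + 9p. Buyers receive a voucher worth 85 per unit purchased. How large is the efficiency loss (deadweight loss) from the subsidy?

Pre-subsidy: 1733 - 6p = -637 + 9p gives p* = 158, q* = 785.
With the rebate, buyers effectively pay pb = ps − 85, where ps is the price sellers receive.
Demand in terms of ps becomes qd = 1733 − 6(ps − 85) = 2243 - 6ps. Setting this equal to supply: 2243 - 6ps = -637 + 9ps, so ps = 192.
Buyers pay pb = 192 − 85 = 107; q' = -637 + 9·192 = 1091.
The subsidy expands output by 1091 − 785 = 306 past the efficient level; on those units the gap between marginal cost and willingness to pay runs from 0 up to 85.
DWL = ½ × 85 × 306 = 13005.

Deadweight loss = 13005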